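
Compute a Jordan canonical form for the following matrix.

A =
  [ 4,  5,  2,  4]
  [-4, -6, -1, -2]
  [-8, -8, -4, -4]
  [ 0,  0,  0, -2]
J_3(-2) ⊕ J_1(-2)

The characteristic polynomial is
  det(x·I − A) = x^4 + 8*x^3 + 24*x^2 + 32*x + 16 = (x + 2)^4

Eigenvalues and multiplicities (the geometric multiplicity of λ is n − rank(A − λI), which equals the number of Jordan blocks for λ):
  λ = -2: algebraic multiplicity = 4, geometric multiplicity = 2

Determining the block sizes for each eigenvalue:
  λ = -2: with am = 4 and gm = 2, the partition is not yet determined (e.g. several partitions of 4 into 2 parts exist). Let N = A − (-2)·I. Computing rank(N^1) = 2, rank(N^2) = 1, rank(N^3) = 0; the number of blocks of size ≥ j is rank(N^{j−1}) − rank(N^j), giving [2, 1, 1]. So we have 1 block(s) of size 3, 1 block(s) of size 1 → block sizes [3, 1]

Assembling the blocks gives a Jordan form
J =
  [-2,  1,  0,  0]
  [ 0, -2,  1,  0]
  [ 0,  0, -2,  0]
  [ 0,  0,  0, -2]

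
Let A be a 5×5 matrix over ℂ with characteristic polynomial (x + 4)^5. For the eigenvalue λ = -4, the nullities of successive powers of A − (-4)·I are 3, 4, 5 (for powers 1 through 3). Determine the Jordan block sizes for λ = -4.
Block sizes for λ = -4: [3, 1, 1]

From the dimensions of kernels of powers, the number of Jordan blocks of size at least j is d_j − d_{j−1} where d_j = dim ker(N^j) (with d_0 = 0). Computing the differences gives [3, 1, 1].
The number of blocks of size exactly k is (#blocks of size ≥ k) − (#blocks of size ≥ k + 1), so the partition is: 2 block(s) of size 1, 1 block(s) of size 3.
In nonincreasing order the block sizes are [3, 1, 1].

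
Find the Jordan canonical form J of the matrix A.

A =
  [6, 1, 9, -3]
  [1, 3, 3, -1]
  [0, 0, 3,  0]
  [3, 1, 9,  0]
J_3(3) ⊕ J_1(3)

The characteristic polynomial is
  det(x·I − A) = x^4 - 12*x^3 + 54*x^2 - 108*x + 81 = (x - 3)^4

Eigenvalues and multiplicities (the geometric multiplicity of λ is n − rank(A − λI), which equals the number of Jordan blocks for λ):
  λ = 3: algebraic multiplicity = 4, geometric multiplicity = 2

Determining the block sizes for each eigenvalue:
  λ = 3: with am = 4 and gm = 2, the partition is not yet determined (e.g. several partitions of 4 into 2 parts exist). Let N = A − (3)·I. Computing rank(N^1) = 2, rank(N^2) = 1, rank(N^3) = 0; the number of blocks of size ≥ j is rank(N^{j−1}) − rank(N^j), giving [2, 1, 1]. So we have 1 block(s) of size 3, 1 block(s) of size 1 → block sizes [3, 1]

Assembling the blocks gives a Jordan form
J =
  [3, 1, 0, 0]
  [0, 3, 1, 0]
  [0, 0, 3, 0]
  [0, 0, 0, 3]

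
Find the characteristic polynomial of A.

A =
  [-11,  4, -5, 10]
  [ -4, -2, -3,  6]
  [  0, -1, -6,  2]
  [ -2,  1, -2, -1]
x^4 + 20*x^3 + 150*x^2 + 500*x + 625

Expanding det(x·I − A) (e.g. by cofactor expansion or by noting that A is similar to its Jordan form J, which has the same characteristic polynomial as A) gives
  χ_A(x) = x^4 + 20*x^3 + 150*x^2 + 500*x + 625
which factors as (x + 5)^4. The eigenvalues (with algebraic multiplicities) are λ = -5 with multiplicity 4.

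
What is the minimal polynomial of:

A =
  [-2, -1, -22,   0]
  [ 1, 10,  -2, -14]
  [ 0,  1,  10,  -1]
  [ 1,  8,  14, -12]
x^4 - 6*x^3 - 27*x^2 + 108*x + 324

The characteristic polynomial is χ_A(x) = (x - 6)^2*(x + 3)^2, so the eigenvalues are known. The minimal polynomial is
  m_A(x) = Π_λ (x − λ)^{k_λ}
where k_λ is the size of the *largest* Jordan block for λ (equivalently, the smallest k with (A − λI)^k v = 0 for every generalised eigenvector v of λ).

  λ = -3: largest Jordan block has size 2, contributing (x + 3)^2
  λ = 6: largest Jordan block has size 2, contributing (x − 6)^2

So m_A(x) = (x - 6)^2*(x + 3)^2 = x^4 - 6*x^3 - 27*x^2 + 108*x + 324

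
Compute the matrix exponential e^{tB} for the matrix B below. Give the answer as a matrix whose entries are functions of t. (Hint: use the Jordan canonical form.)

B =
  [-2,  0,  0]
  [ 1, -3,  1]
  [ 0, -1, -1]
e^{tB} =
  [exp(-2*t), 0, 0]
  [-t^2*exp(-2*t)/2 + t*exp(-2*t), -t*exp(-2*t) + exp(-2*t), t*exp(-2*t)]
  [-t^2*exp(-2*t)/2, -t*exp(-2*t), t*exp(-2*t) + exp(-2*t)]

Strategy: write B = P · J · P⁻¹ where J is a Jordan canonical form, so e^{tB} = P · e^{tJ} · P⁻¹, and e^{tJ} can be computed block-by-block.

B has Jordan form
J =
  [-2,  1,  0]
  [ 0, -2,  1]
  [ 0,  0, -2]
(up to reordering of blocks).

Per-block formulas:
  For a 3×3 Jordan block J_3(-2): exp(t · J_3(-2)) = e^(-2t)·(I + t·N + (t^2/2)·N^2), where N is the 3×3 nilpotent shift.

After assembling e^{tJ} and conjugating by P, we get:

e^{tB} =
  [exp(-2*t), 0, 0]
  [-t^2*exp(-2*t)/2 + t*exp(-2*t), -t*exp(-2*t) + exp(-2*t), t*exp(-2*t)]
  [-t^2*exp(-2*t)/2, -t*exp(-2*t), t*exp(-2*t) + exp(-2*t)]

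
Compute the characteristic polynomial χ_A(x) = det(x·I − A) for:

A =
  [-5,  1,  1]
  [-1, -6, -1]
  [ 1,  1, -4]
x^3 + 15*x^2 + 75*x + 125

Expanding det(x·I − A) (e.g. by cofactor expansion or by noting that A is similar to its Jordan form J, which has the same characteristic polynomial as A) gives
  χ_A(x) = x^3 + 15*x^2 + 75*x + 125
which factors as (x + 5)^3. The eigenvalues (with algebraic multiplicities) are λ = -5 with multiplicity 3.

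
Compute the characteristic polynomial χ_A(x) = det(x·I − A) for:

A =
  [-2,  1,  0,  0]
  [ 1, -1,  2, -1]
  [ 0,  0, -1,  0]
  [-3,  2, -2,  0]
x^4 + 4*x^3 + 6*x^2 + 4*x + 1

Expanding det(x·I − A) (e.g. by cofactor expansion or by noting that A is similar to its Jordan form J, which has the same characteristic polynomial as A) gives
  χ_A(x) = x^4 + 4*x^3 + 6*x^2 + 4*x + 1
which factors as (x + 1)^4. The eigenvalues (with algebraic multiplicities) are λ = -1 with multiplicity 4.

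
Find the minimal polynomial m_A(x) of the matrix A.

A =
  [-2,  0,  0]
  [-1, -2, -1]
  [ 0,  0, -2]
x^2 + 4*x + 4

The characteristic polynomial is χ_A(x) = (x + 2)^3, so the eigenvalues are known. The minimal polynomial is
  m_A(x) = Π_λ (x − λ)^{k_λ}
where k_λ is the size of the *largest* Jordan block for λ (equivalently, the smallest k with (A − λI)^k v = 0 for every generalised eigenvector v of λ).

  λ = -2: largest Jordan block has size 2, contributing (x + 2)^2

So m_A(x) = (x + 2)^2 = x^2 + 4*x + 4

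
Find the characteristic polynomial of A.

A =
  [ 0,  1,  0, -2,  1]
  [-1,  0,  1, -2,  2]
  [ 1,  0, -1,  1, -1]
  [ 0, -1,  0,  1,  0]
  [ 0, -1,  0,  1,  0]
x^5

Expanding det(x·I − A) (e.g. by cofactor expansion or by noting that A is similar to its Jordan form J, which has the same characteristic polynomial as A) gives
  χ_A(x) = x^5
which factors as x^5. The eigenvalues (with algebraic multiplicities) are λ = 0 with multiplicity 5.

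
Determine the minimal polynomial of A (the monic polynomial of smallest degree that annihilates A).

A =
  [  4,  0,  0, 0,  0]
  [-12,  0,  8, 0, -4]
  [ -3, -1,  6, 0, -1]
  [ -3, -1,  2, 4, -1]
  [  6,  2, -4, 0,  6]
x^2 - 8*x + 16

The characteristic polynomial is χ_A(x) = (x - 4)^5, so the eigenvalues are known. The minimal polynomial is
  m_A(x) = Π_λ (x − λ)^{k_λ}
where k_λ is the size of the *largest* Jordan block for λ (equivalently, the smallest k with (A − λI)^k v = 0 for every generalised eigenvector v of λ).

  λ = 4: largest Jordan block has size 2, contributing (x − 4)^2

So m_A(x) = (x - 4)^2 = x^2 - 8*x + 16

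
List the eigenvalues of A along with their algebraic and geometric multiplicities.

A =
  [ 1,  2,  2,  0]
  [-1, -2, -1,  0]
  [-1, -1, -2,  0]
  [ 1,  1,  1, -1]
λ = -1: alg = 4, geom = 3

Step 1 — factor the characteristic polynomial to read off the algebraic multiplicities:
  χ_A(x) = (x + 1)^4

Step 2 — compute geometric multiplicities via the rank-nullity identity g(λ) = n − rank(A − λI):
  rank(A − (-1)·I) = 1, so dim ker(A − (-1)·I) = n − 1 = 3

Summary:
  λ = -1: algebraic multiplicity = 4, geometric multiplicity = 3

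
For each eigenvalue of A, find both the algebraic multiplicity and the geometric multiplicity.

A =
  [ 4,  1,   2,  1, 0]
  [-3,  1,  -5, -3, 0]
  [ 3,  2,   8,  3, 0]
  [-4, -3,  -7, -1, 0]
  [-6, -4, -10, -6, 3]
λ = 3: alg = 5, geom = 3

Step 1 — factor the characteristic polynomial to read off the algebraic multiplicities:
  χ_A(x) = (x - 3)^5

Step 2 — compute geometric multiplicities via the rank-nullity identity g(λ) = n − rank(A − λI):
  rank(A − (3)·I) = 2, so dim ker(A − (3)·I) = n − 2 = 3

Summary:
  λ = 3: algebraic multiplicity = 5, geometric multiplicity = 3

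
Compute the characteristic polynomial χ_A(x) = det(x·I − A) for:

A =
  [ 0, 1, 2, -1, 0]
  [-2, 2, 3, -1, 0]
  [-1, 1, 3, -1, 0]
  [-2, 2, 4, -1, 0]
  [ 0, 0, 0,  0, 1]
x^5 - 5*x^4 + 10*x^3 - 10*x^2 + 5*x - 1

Expanding det(x·I − A) (e.g. by cofactor expansion or by noting that A is similar to its Jordan form J, which has the same characteristic polynomial as A) gives
  χ_A(x) = x^5 - 5*x^4 + 10*x^3 - 10*x^2 + 5*x - 1
which factors as (x - 1)^5. The eigenvalues (with algebraic multiplicities) are λ = 1 with multiplicity 5.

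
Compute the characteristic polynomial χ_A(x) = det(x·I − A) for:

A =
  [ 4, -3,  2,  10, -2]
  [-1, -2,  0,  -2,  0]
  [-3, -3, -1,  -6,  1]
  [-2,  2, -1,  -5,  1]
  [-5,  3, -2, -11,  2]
x^5 + 2*x^4 + x^3

Expanding det(x·I − A) (e.g. by cofactor expansion or by noting that A is similar to its Jordan form J, which has the same characteristic polynomial as A) gives
  χ_A(x) = x^5 + 2*x^4 + x^3
which factors as x^3*(x + 1)^2. The eigenvalues (with algebraic multiplicities) are λ = -1 with multiplicity 2, λ = 0 with multiplicity 3.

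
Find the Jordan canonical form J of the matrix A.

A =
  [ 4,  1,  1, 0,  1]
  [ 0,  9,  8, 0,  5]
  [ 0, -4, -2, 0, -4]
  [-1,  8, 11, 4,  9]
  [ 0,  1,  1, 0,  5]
J_3(4) ⊕ J_2(4)

The characteristic polynomial is
  det(x·I − A) = x^5 - 20*x^4 + 160*x^3 - 640*x^2 + 1280*x - 1024 = (x - 4)^5

Eigenvalues and multiplicities (the geometric multiplicity of λ is n − rank(A − λI), which equals the number of Jordan blocks for λ):
  λ = 4: algebraic multiplicity = 5, geometric multiplicity = 2

Determining the block sizes for each eigenvalue:
  λ = 4: with am = 5 and gm = 2, the partition is not yet determined (e.g. several partitions of 5 into 2 parts exist). Let N = A − (4)·I. Computing rank(N^1) = 3, rank(N^2) = 1, rank(N^3) = 0; the number of blocks of size ≥ j is rank(N^{j−1}) − rank(N^j), giving [2, 2, 1]. So we have 1 block(s) of size 3, 1 block(s) of size 2 → block sizes [3, 2]

Assembling the blocks gives a Jordan form
J =
  [4, 1, 0, 0, 0]
  [0, 4, 1, 0, 0]
  [0, 0, 4, 0, 0]
  [0, 0, 0, 4, 1]
  [0, 0, 0, 0, 4]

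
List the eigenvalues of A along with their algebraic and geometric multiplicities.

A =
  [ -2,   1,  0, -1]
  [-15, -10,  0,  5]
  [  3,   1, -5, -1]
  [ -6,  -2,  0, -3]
λ = -5: alg = 4, geom = 3

Step 1 — factor the characteristic polynomial to read off the algebraic multiplicities:
  χ_A(x) = (x + 5)^4

Step 2 — compute geometric multiplicities via the rank-nullity identity g(λ) = n − rank(A − λI):
  rank(A − (-5)·I) = 1, so dim ker(A − (-5)·I) = n − 1 = 3

Summary:
  λ = -5: algebraic multiplicity = 4, geometric multiplicity = 3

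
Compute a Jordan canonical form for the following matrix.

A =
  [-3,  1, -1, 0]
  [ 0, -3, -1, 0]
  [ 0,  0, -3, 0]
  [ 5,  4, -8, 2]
J_3(-3) ⊕ J_1(2)

The characteristic polynomial is
  det(x·I − A) = x^4 + 7*x^3 + 9*x^2 - 27*x - 54 = (x - 2)*(x + 3)^3

Eigenvalues and multiplicities (the geometric multiplicity of λ is n − rank(A − λI), which equals the number of Jordan blocks for λ):
  λ = -3: algebraic multiplicity = 3, geometric multiplicity = 1
  λ = 2: algebraic multiplicity = 1, geometric multiplicity = 1

Determining the block sizes for each eigenvalue:
  λ = -3: one block (gm = 1), so the single block has size am = 3 → block sizes [3]
  λ = 2: one block (gm = 1), so the single block has size am = 1 → block sizes [1]

Assembling the blocks gives a Jordan form
J =
  [-3,  1,  0, 0]
  [ 0, -3,  1, 0]
  [ 0,  0, -3, 0]
  [ 0,  0,  0, 2]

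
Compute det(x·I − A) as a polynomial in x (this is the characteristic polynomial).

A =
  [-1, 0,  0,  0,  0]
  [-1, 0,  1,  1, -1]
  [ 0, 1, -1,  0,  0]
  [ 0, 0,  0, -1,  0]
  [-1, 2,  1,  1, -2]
x^5 + 5*x^4 + 10*x^3 + 10*x^2 + 5*x + 1

Expanding det(x·I − A) (e.g. by cofactor expansion or by noting that A is similar to its Jordan form J, which has the same characteristic polynomial as A) gives
  χ_A(x) = x^5 + 5*x^4 + 10*x^3 + 10*x^2 + 5*x + 1
which factors as (x + 1)^5. The eigenvalues (with algebraic multiplicities) are λ = -1 with multiplicity 5.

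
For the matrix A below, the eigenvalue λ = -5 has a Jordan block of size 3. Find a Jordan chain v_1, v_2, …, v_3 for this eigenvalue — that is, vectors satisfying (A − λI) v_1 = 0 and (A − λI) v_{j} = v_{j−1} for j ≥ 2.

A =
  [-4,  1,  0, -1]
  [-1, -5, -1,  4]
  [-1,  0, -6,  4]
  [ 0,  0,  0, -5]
A Jordan chain for λ = -5 of length 3:
v_1 = (1, -1, -1, 0)ᵀ
v_2 = (1, 0, 0, 0)ᵀ
v_3 = (0, 1, 0, 0)ᵀ

Let N = A − (-5)·I. We want v_3 with N^3 v_3 = 0 but N^2 v_3 ≠ 0; then v_{j-1} := N · v_j for j = 3, …, 2.

Pick v_3 = (0, 1, 0, 0)ᵀ.
Then v_2 = N · v_3 = (1, 0, 0, 0)ᵀ.
Then v_1 = N · v_2 = (1, -1, -1, 0)ᵀ.

Sanity check: (A − (-5)·I) v_1 = (0, 0, 0, 0)ᵀ = 0. ✓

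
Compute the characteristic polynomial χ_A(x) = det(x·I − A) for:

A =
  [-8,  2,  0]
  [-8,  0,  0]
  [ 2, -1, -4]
x^3 + 12*x^2 + 48*x + 64

Expanding det(x·I − A) (e.g. by cofactor expansion or by noting that A is similar to its Jordan form J, which has the same characteristic polynomial as A) gives
  χ_A(x) = x^3 + 12*x^2 + 48*x + 64
which factors as (x + 4)^3. The eigenvalues (with algebraic multiplicities) are λ = -4 with multiplicity 3.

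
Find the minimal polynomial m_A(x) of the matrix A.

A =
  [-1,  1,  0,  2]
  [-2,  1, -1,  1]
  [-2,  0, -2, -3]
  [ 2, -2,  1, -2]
x^3 + 3*x^2 + 3*x + 1

The characteristic polynomial is χ_A(x) = (x + 1)^4, so the eigenvalues are known. The minimal polynomial is
  m_A(x) = Π_λ (x − λ)^{k_λ}
where k_λ is the size of the *largest* Jordan block for λ (equivalently, the smallest k with (A − λI)^k v = 0 for every generalised eigenvector v of λ).

  λ = -1: largest Jordan block has size 3, contributing (x + 1)^3

So m_A(x) = (x + 1)^3 = x^3 + 3*x^2 + 3*x + 1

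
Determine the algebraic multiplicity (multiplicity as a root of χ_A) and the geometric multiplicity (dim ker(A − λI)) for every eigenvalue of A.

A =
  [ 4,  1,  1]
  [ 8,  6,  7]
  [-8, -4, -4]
λ = 2: alg = 3, geom = 1

Step 1 — factor the characteristic polynomial to read off the algebraic multiplicities:
  χ_A(x) = (x - 2)^3

Step 2 — compute geometric multiplicities via the rank-nullity identity g(λ) = n − rank(A − λI):
  rank(A − (2)·I) = 2, so dim ker(A − (2)·I) = n − 2 = 1

Summary:
  λ = 2: algebraic multiplicity = 3, geometric multiplicity = 1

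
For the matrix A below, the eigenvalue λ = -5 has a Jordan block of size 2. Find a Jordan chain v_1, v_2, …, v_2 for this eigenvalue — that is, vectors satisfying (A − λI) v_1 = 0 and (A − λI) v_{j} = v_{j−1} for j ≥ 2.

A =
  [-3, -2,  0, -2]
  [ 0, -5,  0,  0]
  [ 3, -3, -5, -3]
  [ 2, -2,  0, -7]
A Jordan chain for λ = -5 of length 2:
v_1 = (2, 0, 3, 2)ᵀ
v_2 = (1, 0, 0, 0)ᵀ

Let N = A − (-5)·I. We want v_2 with N^2 v_2 = 0 but N^1 v_2 ≠ 0; then v_{j-1} := N · v_j for j = 2, …, 2.

Pick v_2 = (1, 0, 0, 0)ᵀ.
Then v_1 = N · v_2 = (2, 0, 3, 2)ᵀ.

Sanity check: (A − (-5)·I) v_1 = (0, 0, 0, 0)ᵀ = 0. ✓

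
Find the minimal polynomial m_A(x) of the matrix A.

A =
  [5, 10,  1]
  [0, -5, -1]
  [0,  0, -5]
x^3 + 5*x^2 - 25*x - 125

The characteristic polynomial is χ_A(x) = (x - 5)*(x + 5)^2, so the eigenvalues are known. The minimal polynomial is
  m_A(x) = Π_λ (x − λ)^{k_λ}
where k_λ is the size of the *largest* Jordan block for λ (equivalently, the smallest k with (A − λI)^k v = 0 for every generalised eigenvector v of λ).

  λ = -5: largest Jordan block has size 2, contributing (x + 5)^2
  λ = 5: largest Jordan block has size 1, contributing (x − 5)

So m_A(x) = (x - 5)*(x + 5)^2 = x^3 + 5*x^2 - 25*x - 125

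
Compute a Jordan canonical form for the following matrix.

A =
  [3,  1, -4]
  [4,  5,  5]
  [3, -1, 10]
J_3(6)

The characteristic polynomial is
  det(x·I − A) = x^3 - 18*x^2 + 108*x - 216 = (x - 6)^3

Eigenvalues and multiplicities (the geometric multiplicity of λ is n − rank(A − λI), which equals the number of Jordan blocks for λ):
  λ = 6: algebraic multiplicity = 3, geometric multiplicity = 1

Determining the block sizes for each eigenvalue:
  λ = 6: one block (gm = 1), so the single block has size am = 3 → block sizes [3]

Assembling the blocks gives a Jordan form
J =
  [6, 1, 0]
  [0, 6, 1]
  [0, 0, 6]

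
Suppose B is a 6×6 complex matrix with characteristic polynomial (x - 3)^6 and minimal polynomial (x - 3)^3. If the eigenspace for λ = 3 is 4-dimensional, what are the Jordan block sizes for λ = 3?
Block sizes for λ = 3: [3, 1, 1, 1]

Step 1 — from the characteristic polynomial, algebraic multiplicity of λ = 3 is 6. From dim ker(B − (3)·I) = 4, there are exactly 4 Jordan blocks for λ = 3.
Step 2 — from the minimal polynomial, the factor (x − 3)^3 tells us the largest block for λ = 3 has size 3.
Step 3 — with total size 6, 4 blocks, and largest block 3, the block sizes (in nonincreasing order) are [3, 1, 1, 1].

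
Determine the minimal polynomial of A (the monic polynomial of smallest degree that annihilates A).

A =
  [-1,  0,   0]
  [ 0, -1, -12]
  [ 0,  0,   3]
x^2 - 2*x - 3

The characteristic polynomial is χ_A(x) = (x - 3)*(x + 1)^2, so the eigenvalues are known. The minimal polynomial is
  m_A(x) = Π_λ (x − λ)^{k_λ}
where k_λ is the size of the *largest* Jordan block for λ (equivalently, the smallest k with (A − λI)^k v = 0 for every generalised eigenvector v of λ).

  λ = -1: largest Jordan block has size 1, contributing (x + 1)
  λ = 3: largest Jordan block has size 1, contributing (x − 3)

So m_A(x) = (x - 3)*(x + 1) = x^2 - 2*x - 3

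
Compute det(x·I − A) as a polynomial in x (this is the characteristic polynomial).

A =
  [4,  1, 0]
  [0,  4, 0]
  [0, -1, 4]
x^3 - 12*x^2 + 48*x - 64

Expanding det(x·I − A) (e.g. by cofactor expansion or by noting that A is similar to its Jordan form J, which has the same characteristic polynomial as A) gives
  χ_A(x) = x^3 - 12*x^2 + 48*x - 64
which factors as (x - 4)^3. The eigenvalues (with algebraic multiplicities) are λ = 4 with multiplicity 3.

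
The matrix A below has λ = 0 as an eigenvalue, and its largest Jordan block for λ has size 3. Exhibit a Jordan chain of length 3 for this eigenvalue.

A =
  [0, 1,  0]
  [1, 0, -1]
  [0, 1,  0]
A Jordan chain for λ = 0 of length 3:
v_1 = (1, 0, 1)ᵀ
v_2 = (0, 1, 0)ᵀ
v_3 = (1, 0, 0)ᵀ

Let N = A − (0)·I. We want v_3 with N^3 v_3 = 0 but N^2 v_3 ≠ 0; then v_{j-1} := N · v_j for j = 3, …, 2.

Pick v_3 = (1, 0, 0)ᵀ.
Then v_2 = N · v_3 = (0, 1, 0)ᵀ.
Then v_1 = N · v_2 = (1, 0, 1)ᵀ.

Sanity check: (A − (0)·I) v_1 = (0, 0, 0)ᵀ = 0. ✓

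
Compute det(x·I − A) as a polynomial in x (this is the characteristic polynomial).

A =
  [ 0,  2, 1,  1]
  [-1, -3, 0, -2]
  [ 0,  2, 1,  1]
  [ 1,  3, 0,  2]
x^4

Expanding det(x·I − A) (e.g. by cofactor expansion or by noting that A is similar to its Jordan form J, which has the same characteristic polynomial as A) gives
  χ_A(x) = x^4
which factors as x^4. The eigenvalues (with algebraic multiplicities) are λ = 0 with multiplicity 4.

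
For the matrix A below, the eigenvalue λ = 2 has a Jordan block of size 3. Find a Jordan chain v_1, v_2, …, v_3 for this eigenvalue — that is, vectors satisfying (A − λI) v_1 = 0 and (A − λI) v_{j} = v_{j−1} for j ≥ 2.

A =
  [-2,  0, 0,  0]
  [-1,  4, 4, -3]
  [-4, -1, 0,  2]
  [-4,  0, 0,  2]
A Jordan chain for λ = 2 of length 3:
v_1 = (0, 2, -1, 0)ᵀ
v_2 = (0, -3, 2, 0)ᵀ
v_3 = (0, 0, 0, 1)ᵀ

Let N = A − (2)·I. We want v_3 with N^3 v_3 = 0 but N^2 v_3 ≠ 0; then v_{j-1} := N · v_j for j = 3, …, 2.

Pick v_3 = (0, 0, 0, 1)ᵀ.
Then v_2 = N · v_3 = (0, -3, 2, 0)ᵀ.
Then v_1 = N · v_2 = (0, 2, -1, 0)ᵀ.

Sanity check: (A − (2)·I) v_1 = (0, 0, 0, 0)ᵀ = 0. ✓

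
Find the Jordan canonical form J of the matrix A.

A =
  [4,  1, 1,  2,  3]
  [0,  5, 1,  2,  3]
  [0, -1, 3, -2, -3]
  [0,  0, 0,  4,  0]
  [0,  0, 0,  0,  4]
J_2(4) ⊕ J_1(4) ⊕ J_1(4) ⊕ J_1(4)

The characteristic polynomial is
  det(x·I − A) = x^5 - 20*x^4 + 160*x^3 - 640*x^2 + 1280*x - 1024 = (x - 4)^5

Eigenvalues and multiplicities (the geometric multiplicity of λ is n − rank(A − λI), which equals the number of Jordan blocks for λ):
  λ = 4: algebraic multiplicity = 5, geometric multiplicity = 4

Determining the block sizes for each eigenvalue:
  λ = 4: 4 blocks summing to 5 forces exactly one block of size 2 and the rest size 1 → block sizes [2, 1, 1, 1]

Assembling the blocks gives a Jordan form
J =
  [4, 1, 0, 0, 0]
  [0, 4, 0, 0, 0]
  [0, 0, 4, 0, 0]
  [0, 0, 0, 4, 0]
  [0, 0, 0, 0, 4]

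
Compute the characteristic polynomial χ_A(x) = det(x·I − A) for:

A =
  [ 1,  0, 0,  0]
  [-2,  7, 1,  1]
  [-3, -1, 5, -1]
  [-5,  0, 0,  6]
x^4 - 19*x^3 + 126*x^2 - 324*x + 216

Expanding det(x·I − A) (e.g. by cofactor expansion or by noting that A is similar to its Jordan form J, which has the same characteristic polynomial as A) gives
  χ_A(x) = x^4 - 19*x^3 + 126*x^2 - 324*x + 216
which factors as (x - 6)^3*(x - 1). The eigenvalues (with algebraic multiplicities) are λ = 1 with multiplicity 1, λ = 6 with multiplicity 3.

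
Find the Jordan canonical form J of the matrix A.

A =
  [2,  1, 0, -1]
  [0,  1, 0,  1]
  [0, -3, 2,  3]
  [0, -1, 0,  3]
J_2(2) ⊕ J_1(2) ⊕ J_1(2)

The characteristic polynomial is
  det(x·I − A) = x^4 - 8*x^3 + 24*x^2 - 32*x + 16 = (x - 2)^4

Eigenvalues and multiplicities (the geometric multiplicity of λ is n − rank(A − λI), which equals the number of Jordan blocks for λ):
  λ = 2: algebraic multiplicity = 4, geometric multiplicity = 3

Determining the block sizes for each eigenvalue:
  λ = 2: 3 blocks summing to 4 forces exactly one block of size 2 and the rest size 1 → block sizes [2, 1, 1]

Assembling the blocks gives a Jordan form
J =
  [2, 1, 0, 0]
  [0, 2, 0, 0]
  [0, 0, 2, 0]
  [0, 0, 0, 2]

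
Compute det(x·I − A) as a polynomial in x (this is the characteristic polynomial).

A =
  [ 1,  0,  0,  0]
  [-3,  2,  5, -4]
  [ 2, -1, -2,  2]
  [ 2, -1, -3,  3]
x^4 - 4*x^3 + 6*x^2 - 4*x + 1

Expanding det(x·I − A) (e.g. by cofactor expansion or by noting that A is similar to its Jordan form J, which has the same characteristic polynomial as A) gives
  χ_A(x) = x^4 - 4*x^3 + 6*x^2 - 4*x + 1
which factors as (x - 1)^4. The eigenvalues (with algebraic multiplicities) are λ = 1 with multiplicity 4.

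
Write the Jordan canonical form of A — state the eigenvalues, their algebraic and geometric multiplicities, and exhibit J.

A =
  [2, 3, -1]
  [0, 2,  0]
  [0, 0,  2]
J_2(2) ⊕ J_1(2)

The characteristic polynomial is
  det(x·I − A) = x^3 - 6*x^2 + 12*x - 8 = (x - 2)^3

Eigenvalues and multiplicities (the geometric multiplicity of λ is n − rank(A − λI), which equals the number of Jordan blocks for λ):
  λ = 2: algebraic multiplicity = 3, geometric multiplicity = 2

Determining the block sizes for each eigenvalue:
  λ = 2: 2 blocks summing to 3 forces exactly one block of size 2 and the rest size 1 → block sizes [2, 1]

Assembling the blocks gives a Jordan form
J =
  [2, 1, 0]
  [0, 2, 0]
  [0, 0, 2]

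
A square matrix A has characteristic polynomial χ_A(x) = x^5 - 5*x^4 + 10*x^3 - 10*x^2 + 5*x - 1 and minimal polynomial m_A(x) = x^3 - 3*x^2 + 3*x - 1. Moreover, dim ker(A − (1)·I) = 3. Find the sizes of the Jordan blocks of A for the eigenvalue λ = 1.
Block sizes for λ = 1: [3, 1, 1]

Step 1 — from the characteristic polynomial, algebraic multiplicity of λ = 1 is 5. From dim ker(A − (1)·I) = 3, there are exactly 3 Jordan blocks for λ = 1.
Step 2 — from the minimal polynomial, the factor (x − 1)^3 tells us the largest block for λ = 1 has size 3.
Step 3 — with total size 5, 3 blocks, and largest block 3, the block sizes (in nonincreasing order) are [3, 1, 1].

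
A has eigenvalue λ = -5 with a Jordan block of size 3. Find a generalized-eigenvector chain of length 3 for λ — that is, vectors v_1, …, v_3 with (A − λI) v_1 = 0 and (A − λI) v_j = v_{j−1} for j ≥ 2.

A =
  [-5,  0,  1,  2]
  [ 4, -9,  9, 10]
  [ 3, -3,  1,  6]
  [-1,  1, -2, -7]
A Jordan chain for λ = -5 of length 3:
v_1 = (1, 1, 0, 0)ᵀ
v_2 = (0, 4, 3, -1)ᵀ
v_3 = (1, 0, 0, 0)ᵀ

Let N = A − (-5)·I. We want v_3 with N^3 v_3 = 0 but N^2 v_3 ≠ 0; then v_{j-1} := N · v_j for j = 3, …, 2.

Pick v_3 = (1, 0, 0, 0)ᵀ.
Then v_2 = N · v_3 = (0, 4, 3, -1)ᵀ.
Then v_1 = N · v_2 = (1, 1, 0, 0)ᵀ.

Sanity check: (A − (-5)·I) v_1 = (0, 0, 0, 0)ᵀ = 0. ✓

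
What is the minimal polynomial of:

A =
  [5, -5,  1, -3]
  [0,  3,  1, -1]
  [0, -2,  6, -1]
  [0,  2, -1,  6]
x^3 - 15*x^2 + 75*x - 125

The characteristic polynomial is χ_A(x) = (x - 5)^4, so the eigenvalues are known. The minimal polynomial is
  m_A(x) = Π_λ (x − λ)^{k_λ}
where k_λ is the size of the *largest* Jordan block for λ (equivalently, the smallest k with (A − λI)^k v = 0 for every generalised eigenvector v of λ).

  λ = 5: largest Jordan block has size 3, contributing (x − 5)^3

So m_A(x) = (x - 5)^3 = x^3 - 15*x^2 + 75*x - 125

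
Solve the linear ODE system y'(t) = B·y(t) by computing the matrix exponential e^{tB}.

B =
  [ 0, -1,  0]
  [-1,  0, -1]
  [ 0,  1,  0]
e^{tB} =
  [t^2/2 + 1, -t, t^2/2]
  [-t, 1, -t]
  [-t^2/2, t, 1 - t^2/2]

Strategy: write B = P · J · P⁻¹ where J is a Jordan canonical form, so e^{tB} = P · e^{tJ} · P⁻¹, and e^{tJ} can be computed block-by-block.

B has Jordan form
J =
  [0, 1, 0]
  [0, 0, 1]
  [0, 0, 0]
(up to reordering of blocks).

Per-block formulas:
  For a 3×3 Jordan block J_3(0): exp(t · J_3(0)) = e^(0t)·(I + t·N + (t^2/2)·N^2), where N is the 3×3 nilpotent shift.

After assembling e^{tJ} and conjugating by P, we get:

e^{tB} =
  [t^2/2 + 1, -t, t^2/2]
  [-t, 1, -t]
  [-t^2/2, t, 1 - t^2/2]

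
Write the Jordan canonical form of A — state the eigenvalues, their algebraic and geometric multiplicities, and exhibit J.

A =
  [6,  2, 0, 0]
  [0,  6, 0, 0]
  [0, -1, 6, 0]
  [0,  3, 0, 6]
J_2(6) ⊕ J_1(6) ⊕ J_1(6)

The characteristic polynomial is
  det(x·I − A) = x^4 - 24*x^3 + 216*x^2 - 864*x + 1296 = (x - 6)^4

Eigenvalues and multiplicities (the geometric multiplicity of λ is n − rank(A − λI), which equals the number of Jordan blocks for λ):
  λ = 6: algebraic multiplicity = 4, geometric multiplicity = 3

Determining the block sizes for each eigenvalue:
  λ = 6: 3 blocks summing to 4 forces exactly one block of size 2 and the rest size 1 → block sizes [2, 1, 1]

Assembling the blocks gives a Jordan form
J =
  [6, 1, 0, 0]
  [0, 6, 0, 0]
  [0, 0, 6, 0]
  [0, 0, 0, 6]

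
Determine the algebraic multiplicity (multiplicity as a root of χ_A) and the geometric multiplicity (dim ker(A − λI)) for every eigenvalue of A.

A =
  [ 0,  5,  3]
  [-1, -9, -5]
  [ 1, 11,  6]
λ = -1: alg = 3, geom = 1

Step 1 — factor the characteristic polynomial to read off the algebraic multiplicities:
  χ_A(x) = (x + 1)^3

Step 2 — compute geometric multiplicities via the rank-nullity identity g(λ) = n − rank(A − λI):
  rank(A − (-1)·I) = 2, so dim ker(A − (-1)·I) = n − 2 = 1

Summary:
  λ = -1: algebraic multiplicity = 3, geometric multiplicity = 1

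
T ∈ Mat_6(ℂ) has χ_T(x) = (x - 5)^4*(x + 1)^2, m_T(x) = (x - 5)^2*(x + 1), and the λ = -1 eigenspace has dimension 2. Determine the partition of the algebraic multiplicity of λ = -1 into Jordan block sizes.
Block sizes for λ = -1: [1, 1]

Step 1 — from the characteristic polynomial, algebraic multiplicity of λ = -1 is 2. From dim ker(T − (-1)·I) = 2, there are exactly 2 Jordan blocks for λ = -1.
Step 2 — from the minimal polynomial, the factor (x + 1) tells us the largest block for λ = -1 has size 1.
Step 3 — with total size 2, 2 blocks, and largest block 1, the block sizes (in nonincreasing order) are [1, 1].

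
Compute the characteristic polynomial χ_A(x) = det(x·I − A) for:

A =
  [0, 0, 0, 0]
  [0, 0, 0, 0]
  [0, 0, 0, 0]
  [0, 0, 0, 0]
x^4

Expanding det(x·I − A) (e.g. by cofactor expansion or by noting that A is similar to its Jordan form J, which has the same characteristic polynomial as A) gives
  χ_A(x) = x^4
which factors as x^4. The eigenvalues (with algebraic multiplicities) are λ = 0 with multiplicity 4.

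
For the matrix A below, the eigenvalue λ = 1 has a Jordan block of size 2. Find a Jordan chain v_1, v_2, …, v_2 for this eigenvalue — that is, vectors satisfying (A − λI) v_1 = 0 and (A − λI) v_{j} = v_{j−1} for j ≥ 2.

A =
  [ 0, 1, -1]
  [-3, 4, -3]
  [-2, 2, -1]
A Jordan chain for λ = 1 of length 2:
v_1 = (-1, -3, -2)ᵀ
v_2 = (1, 0, 0)ᵀ

Let N = A − (1)·I. We want v_2 with N^2 v_2 = 0 but N^1 v_2 ≠ 0; then v_{j-1} := N · v_j for j = 2, …, 2.

Pick v_2 = (1, 0, 0)ᵀ.
Then v_1 = N · v_2 = (-1, -3, -2)ᵀ.

Sanity check: (A − (1)·I) v_1 = (0, 0, 0)ᵀ = 0. ✓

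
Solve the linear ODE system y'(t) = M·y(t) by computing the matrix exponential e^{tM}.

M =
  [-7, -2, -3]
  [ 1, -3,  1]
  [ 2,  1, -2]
e^{tM} =
  [t^2*exp(-4*t)/2 - 3*t*exp(-4*t) + exp(-4*t), t^2*exp(-4*t)/2 - 2*t*exp(-4*t), t^2*exp(-4*t)/2 - 3*t*exp(-4*t)]
  [t*exp(-4*t), t*exp(-4*t) + exp(-4*t), t*exp(-4*t)]
  [-t^2*exp(-4*t)/2 + 2*t*exp(-4*t), -t^2*exp(-4*t)/2 + t*exp(-4*t), -t^2*exp(-4*t)/2 + 2*t*exp(-4*t) + exp(-4*t)]

Strategy: write M = P · J · P⁻¹ where J is a Jordan canonical form, so e^{tM} = P · e^{tJ} · P⁻¹, and e^{tJ} can be computed block-by-block.

M has Jordan form
J =
  [-4,  1,  0]
  [ 0, -4,  1]
  [ 0,  0, -4]
(up to reordering of blocks).

Per-block formulas:
  For a 3×3 Jordan block J_3(-4): exp(t · J_3(-4)) = e^(-4t)·(I + t·N + (t^2/2)·N^2), where N is the 3×3 nilpotent shift.

After assembling e^{tJ} and conjugating by P, we get:

e^{tM} =
  [t^2*exp(-4*t)/2 - 3*t*exp(-4*t) + exp(-4*t), t^2*exp(-4*t)/2 - 2*t*exp(-4*t), t^2*exp(-4*t)/2 - 3*t*exp(-4*t)]
  [t*exp(-4*t), t*exp(-4*t) + exp(-4*t), t*exp(-4*t)]
  [-t^2*exp(-4*t)/2 + 2*t*exp(-4*t), -t^2*exp(-4*t)/2 + t*exp(-4*t), -t^2*exp(-4*t)/2 + 2*t*exp(-4*t) + exp(-4*t)]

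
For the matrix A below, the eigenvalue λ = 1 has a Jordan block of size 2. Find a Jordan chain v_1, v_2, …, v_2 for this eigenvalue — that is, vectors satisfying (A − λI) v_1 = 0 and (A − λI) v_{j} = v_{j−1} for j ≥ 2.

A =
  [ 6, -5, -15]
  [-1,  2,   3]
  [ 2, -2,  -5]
A Jordan chain for λ = 1 of length 2:
v_1 = (5, -1, 2)ᵀ
v_2 = (1, 0, 0)ᵀ

Let N = A − (1)·I. We want v_2 with N^2 v_2 = 0 but N^1 v_2 ≠ 0; then v_{j-1} := N · v_j for j = 2, …, 2.

Pick v_2 = (1, 0, 0)ᵀ.
Then v_1 = N · v_2 = (5, -1, 2)ᵀ.

Sanity check: (A − (1)·I) v_1 = (0, 0, 0)ᵀ = 0. ✓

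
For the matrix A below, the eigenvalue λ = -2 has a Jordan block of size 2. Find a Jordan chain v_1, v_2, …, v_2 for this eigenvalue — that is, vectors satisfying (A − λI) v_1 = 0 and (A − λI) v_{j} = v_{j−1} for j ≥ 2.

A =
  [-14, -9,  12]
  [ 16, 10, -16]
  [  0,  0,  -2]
A Jordan chain for λ = -2 of length 2:
v_1 = (-12, 16, 0)ᵀ
v_2 = (1, 0, 0)ᵀ

Let N = A − (-2)·I. We want v_2 with N^2 v_2 = 0 but N^1 v_2 ≠ 0; then v_{j-1} := N · v_j for j = 2, …, 2.

Pick v_2 = (1, 0, 0)ᵀ.
Then v_1 = N · v_2 = (-12, 16, 0)ᵀ.

Sanity check: (A − (-2)·I) v_1 = (0, 0, 0)ᵀ = 0. ✓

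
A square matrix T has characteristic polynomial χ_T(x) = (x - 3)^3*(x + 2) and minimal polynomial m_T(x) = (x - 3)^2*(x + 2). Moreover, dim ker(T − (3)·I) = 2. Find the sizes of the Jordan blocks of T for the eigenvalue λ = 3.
Block sizes for λ = 3: [2, 1]

Step 1 — from the characteristic polynomial, algebraic multiplicity of λ = 3 is 3. From dim ker(T − (3)·I) = 2, there are exactly 2 Jordan blocks for λ = 3.
Step 2 — from the minimal polynomial, the factor (x − 3)^2 tells us the largest block for λ = 3 has size 2.
Step 3 — with total size 3, 2 blocks, and largest block 2, the block sizes (in nonincreasing order) are [2, 1].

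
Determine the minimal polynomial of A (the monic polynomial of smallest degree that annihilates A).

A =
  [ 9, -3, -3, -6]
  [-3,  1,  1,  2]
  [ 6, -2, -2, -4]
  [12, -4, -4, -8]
x^2

The characteristic polynomial is χ_A(x) = x^4, so the eigenvalues are known. The minimal polynomial is
  m_A(x) = Π_λ (x − λ)^{k_λ}
where k_λ is the size of the *largest* Jordan block for λ (equivalently, the smallest k with (A − λI)^k v = 0 for every generalised eigenvector v of λ).

  λ = 0: largest Jordan block has size 2, contributing (x − 0)^2

So m_A(x) = x^2 = x^2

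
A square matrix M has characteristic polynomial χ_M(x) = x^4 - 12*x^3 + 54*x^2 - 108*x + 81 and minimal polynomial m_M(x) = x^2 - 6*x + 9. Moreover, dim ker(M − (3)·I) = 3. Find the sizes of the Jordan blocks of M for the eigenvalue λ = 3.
Block sizes for λ = 3: [2, 1, 1]

Step 1 — from the characteristic polynomial, algebraic multiplicity of λ = 3 is 4. From dim ker(M − (3)·I) = 3, there are exactly 3 Jordan blocks for λ = 3.
Step 2 — from the minimal polynomial, the factor (x − 3)^2 tells us the largest block for λ = 3 has size 2.
Step 3 — with total size 4, 3 blocks, and largest block 2, the block sizes (in nonincreasing order) are [2, 1, 1].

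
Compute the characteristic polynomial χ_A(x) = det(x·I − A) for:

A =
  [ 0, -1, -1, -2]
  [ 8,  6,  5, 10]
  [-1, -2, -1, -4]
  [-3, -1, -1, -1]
x^4 - 4*x^3 + 6*x^2 - 4*x + 1

Expanding det(x·I − A) (e.g. by cofactor expansion or by noting that A is similar to its Jordan form J, which has the same characteristic polynomial as A) gives
  χ_A(x) = x^4 - 4*x^3 + 6*x^2 - 4*x + 1
which factors as (x - 1)^4. The eigenvalues (with algebraic multiplicities) are λ = 1 with multiplicity 4.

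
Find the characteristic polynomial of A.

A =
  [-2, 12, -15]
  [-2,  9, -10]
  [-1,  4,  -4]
x^3 - 3*x^2 + 3*x - 1

Expanding det(x·I − A) (e.g. by cofactor expansion or by noting that A is similar to its Jordan form J, which has the same characteristic polynomial as A) gives
  χ_A(x) = x^3 - 3*x^2 + 3*x - 1
which factors as (x - 1)^3. The eigenvalues (with algebraic multiplicities) are λ = 1 with multiplicity 3.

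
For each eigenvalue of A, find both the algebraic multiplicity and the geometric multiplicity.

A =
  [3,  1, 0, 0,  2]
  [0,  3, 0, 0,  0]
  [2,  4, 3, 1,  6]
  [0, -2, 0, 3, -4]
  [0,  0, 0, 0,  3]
λ = 3: alg = 5, geom = 3

Step 1 — factor the characteristic polynomial to read off the algebraic multiplicities:
  χ_A(x) = (x - 3)^5

Step 2 — compute geometric multiplicities via the rank-nullity identity g(λ) = n − rank(A − λI):
  rank(A − (3)·I) = 2, so dim ker(A − (3)·I) = n − 2 = 3

Summary:
  λ = 3: algebraic multiplicity = 5, geometric multiplicity = 3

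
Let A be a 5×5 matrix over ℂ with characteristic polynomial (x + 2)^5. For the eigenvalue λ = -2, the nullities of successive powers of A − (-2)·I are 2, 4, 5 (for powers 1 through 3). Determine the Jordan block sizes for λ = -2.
Block sizes for λ = -2: [3, 2]

From the dimensions of kernels of powers, the number of Jordan blocks of size at least j is d_j − d_{j−1} where d_j = dim ker(N^j) (with d_0 = 0). Computing the differences gives [2, 2, 1].
The number of blocks of size exactly k is (#blocks of size ≥ k) − (#blocks of size ≥ k + 1), so the partition is: 1 block(s) of size 2, 1 block(s) of size 3.
In nonincreasing order the block sizes are [3, 2].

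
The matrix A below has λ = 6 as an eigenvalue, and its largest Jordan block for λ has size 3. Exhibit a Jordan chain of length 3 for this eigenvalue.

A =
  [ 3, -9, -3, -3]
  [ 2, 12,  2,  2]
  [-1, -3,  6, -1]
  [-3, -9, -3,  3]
A Jordan chain for λ = 6 of length 3:
v_1 = (3, -2, 0, 3)ᵀ
v_2 = (-3, 2, -1, -3)ᵀ
v_3 = (1, 0, 0, 0)ᵀ

Let N = A − (6)·I. We want v_3 with N^3 v_3 = 0 but N^2 v_3 ≠ 0; then v_{j-1} := N · v_j for j = 3, …, 2.

Pick v_3 = (1, 0, 0, 0)ᵀ.
Then v_2 = N · v_3 = (-3, 2, -1, -3)ᵀ.
Then v_1 = N · v_2 = (3, -2, 0, 3)ᵀ.

Sanity check: (A − (6)·I) v_1 = (0, 0, 0, 0)ᵀ = 0. ✓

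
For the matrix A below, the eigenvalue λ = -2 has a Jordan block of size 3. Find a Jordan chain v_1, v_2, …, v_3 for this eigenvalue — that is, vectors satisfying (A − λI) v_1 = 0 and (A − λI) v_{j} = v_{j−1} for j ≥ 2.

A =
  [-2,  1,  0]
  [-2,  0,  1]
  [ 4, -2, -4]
A Jordan chain for λ = -2 of length 3:
v_1 = (-2, 0, -4)ᵀ
v_2 = (0, -2, 4)ᵀ
v_3 = (1, 0, 0)ᵀ

Let N = A − (-2)·I. We want v_3 with N^3 v_3 = 0 but N^2 v_3 ≠ 0; then v_{j-1} := N · v_j for j = 3, …, 2.

Pick v_3 = (1, 0, 0)ᵀ.
Then v_2 = N · v_3 = (0, -2, 4)ᵀ.
Then v_1 = N · v_2 = (-2, 0, -4)ᵀ.

Sanity check: (A − (-2)·I) v_1 = (0, 0, 0)ᵀ = 0. ✓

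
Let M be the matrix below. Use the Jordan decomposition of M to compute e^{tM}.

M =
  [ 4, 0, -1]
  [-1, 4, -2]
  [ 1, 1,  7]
e^{tM} =
  [-t*exp(5*t) + exp(5*t), -t^2*exp(5*t)/2, -t^2*exp(5*t)/2 - t*exp(5*t)]
  [-t*exp(5*t), -t^2*exp(5*t)/2 - t*exp(5*t) + exp(5*t), -t^2*exp(5*t)/2 - 2*t*exp(5*t)]
  [t*exp(5*t), t^2*exp(5*t)/2 + t*exp(5*t), t^2*exp(5*t)/2 + 2*t*exp(5*t) + exp(5*t)]

Strategy: write M = P · J · P⁻¹ where J is a Jordan canonical form, so e^{tM} = P · e^{tJ} · P⁻¹, and e^{tJ} can be computed block-by-block.

M has Jordan form
J =
  [5, 1, 0]
  [0, 5, 1]
  [0, 0, 5]
(up to reordering of blocks).

Per-block formulas:
  For a 3×3 Jordan block J_3(5): exp(t · J_3(5)) = e^(5t)·(I + t·N + (t^2/2)·N^2), where N is the 3×3 nilpotent shift.

After assembling e^{tJ} and conjugating by P, we get:

e^{tM} =
  [-t*exp(5*t) + exp(5*t), -t^2*exp(5*t)/2, -t^2*exp(5*t)/2 - t*exp(5*t)]
  [-t*exp(5*t), -t^2*exp(5*t)/2 - t*exp(5*t) + exp(5*t), -t^2*exp(5*t)/2 - 2*t*exp(5*t)]
  [t*exp(5*t), t^2*exp(5*t)/2 + t*exp(5*t), t^2*exp(5*t)/2 + 2*t*exp(5*t) + exp(5*t)]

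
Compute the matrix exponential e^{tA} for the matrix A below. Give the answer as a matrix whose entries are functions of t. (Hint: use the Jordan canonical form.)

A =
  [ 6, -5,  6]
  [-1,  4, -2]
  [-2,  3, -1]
e^{tA} =
  [t^2*exp(3*t) + 3*t*exp(3*t) + exp(3*t), -t^2*exp(3*t) - 5*t*exp(3*t), 2*t^2*exp(3*t) + 6*t*exp(3*t)]
  [-t*exp(3*t), t*exp(3*t) + exp(3*t), -2*t*exp(3*t)]
  [-t^2*exp(3*t)/2 - 2*t*exp(3*t), t^2*exp(3*t)/2 + 3*t*exp(3*t), -t^2*exp(3*t) - 4*t*exp(3*t) + exp(3*t)]

Strategy: write A = P · J · P⁻¹ where J is a Jordan canonical form, so e^{tA} = P · e^{tJ} · P⁻¹, and e^{tJ} can be computed block-by-block.

A has Jordan form
J =
  [3, 1, 0]
  [0, 3, 1]
  [0, 0, 3]
(up to reordering of blocks).

Per-block formulas:
  For a 3×3 Jordan block J_3(3): exp(t · J_3(3)) = e^(3t)·(I + t·N + (t^2/2)·N^2), where N is the 3×3 nilpotent shift.

After assembling e^{tJ} and conjugating by P, we get:

e^{tA} =
  [t^2*exp(3*t) + 3*t*exp(3*t) + exp(3*t), -t^2*exp(3*t) - 5*t*exp(3*t), 2*t^2*exp(3*t) + 6*t*exp(3*t)]
  [-t*exp(3*t), t*exp(3*t) + exp(3*t), -2*t*exp(3*t)]
  [-t^2*exp(3*t)/2 - 2*t*exp(3*t), t^2*exp(3*t)/2 + 3*t*exp(3*t), -t^2*exp(3*t) - 4*t*exp(3*t) + exp(3*t)]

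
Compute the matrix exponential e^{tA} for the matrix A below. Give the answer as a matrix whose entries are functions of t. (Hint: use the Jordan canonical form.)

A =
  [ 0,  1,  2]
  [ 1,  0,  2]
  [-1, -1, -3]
e^{tA} =
  [t*exp(-t) + exp(-t), t*exp(-t), 2*t*exp(-t)]
  [t*exp(-t), t*exp(-t) + exp(-t), 2*t*exp(-t)]
  [-t*exp(-t), -t*exp(-t), -2*t*exp(-t) + exp(-t)]

Strategy: write A = P · J · P⁻¹ where J is a Jordan canonical form, so e^{tA} = P · e^{tJ} · P⁻¹, and e^{tJ} can be computed block-by-block.

A has Jordan form
J =
  [-1,  1,  0]
  [ 0, -1,  0]
  [ 0,  0, -1]
(up to reordering of blocks).

Per-block formulas:
  For a 2×2 Jordan block J_2(-1): exp(t · J_2(-1)) = e^(-1t)·(I + t·N), where N is the 2×2 nilpotent shift.
  For a 1×1 block at λ = -1: exp(t · [-1]) = [e^(-1t)].

After assembling e^{tJ} and conjugating by P, we get:

e^{tA} =
  [t*exp(-t) + exp(-t), t*exp(-t), 2*t*exp(-t)]
  [t*exp(-t), t*exp(-t) + exp(-t), 2*t*exp(-t)]
  [-t*exp(-t), -t*exp(-t), -2*t*exp(-t) + exp(-t)]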